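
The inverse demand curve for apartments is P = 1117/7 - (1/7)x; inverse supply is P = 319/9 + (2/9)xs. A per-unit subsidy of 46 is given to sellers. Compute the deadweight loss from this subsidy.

Deadweight loss = 2898

Pre-subsidy: 1117/7 - (1/7)x = 319/9 + (2/9)x gives x* = 340 and P* = 111.
With the subsidy, sellers receive Ps = Pb + 46 for each unit, where Pb is the price buyers pay.
On the curves, Pb = 1117/7 - (1/7)x and Ps = 319/9 + (2/9)x; the wedge Ps − Pb = 46 gives 319/9 + (2/9)x − (1117/7 - (1/7)x) = 46, so x' = 466.
Then Pb = 1117/7 − (1/7)·466 = 93 and Ps = 319/9 + (2/9)·466 = 139.
The subsidy expands output by 466 − 340 = 126 past the efficient level; on those units the gap between marginal cost and willingness to pay runs from 0 up to 46.
DWL = ½ × 46 × 126 = 2898.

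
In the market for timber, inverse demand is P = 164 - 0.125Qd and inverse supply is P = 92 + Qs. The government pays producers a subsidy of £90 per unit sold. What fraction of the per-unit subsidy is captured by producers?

Pre-subsidy: 164 - 0.125Q = 92 + Q gives Q* = 64 and P* = 156.
With the subsidy, sellers receive Ps = Pb + 90 for each unit, where Pb is the price buyers pay.
On the curves, Pb = 164 - 0.125Q and Ps = 92 + Q; the wedge Ps − Pb = 90 gives 92 + Q − (164 - 0.125Q) = 90, so Q' = 144.
Then Pb = 164 − 0.125·144 = 146 and Ps = 92 + 1·144 = 236.
Buyers' price falls by P* − Pb = 156 − 146 = 10; sellers' price rises by Ps − P* = 236 − 156 = 80.
So producers capture 80/90 = 8/9 of each unit of subsidy.

Producer share = 8/9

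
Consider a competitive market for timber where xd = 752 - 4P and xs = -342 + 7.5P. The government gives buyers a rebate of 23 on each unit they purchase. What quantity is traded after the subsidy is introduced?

x' = 9924/23

Pre-subsidy: 752 - 4P = -342 + 7.5P gives P* = 2188/23, x* = 8544/23.
With the rebate, buyers effectively pay Pb = Ps − 23, where Ps is the price sellers receive.
Demand in terms of Ps becomes xd = 752 − 4(Ps − 23) = 844 - 4Ps. Setting this equal to supply: 844 - 4Ps = -342 + 7.5Ps, so Ps = 2372/23.
Buyers pay Pb = 2372/23 − 23 = 1843/23; x' = -342 + 7.5·(2372/23) = 9924/23.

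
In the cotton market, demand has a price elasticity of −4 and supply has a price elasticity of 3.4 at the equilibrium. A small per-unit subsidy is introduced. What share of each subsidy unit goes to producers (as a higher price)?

For a small subsidy around the equilibrium, the benefit split depends on the relative slopes, which at a point are proportional to the elasticities.
Buyer share = εs/(εs + |εd|) = 3.4/(3.4 + 4) = 17/37; seller share = |εd|/(εs + |εd|) = 20/37.
So producers capture 20/37 of the subsidy.

Producer share = 20/37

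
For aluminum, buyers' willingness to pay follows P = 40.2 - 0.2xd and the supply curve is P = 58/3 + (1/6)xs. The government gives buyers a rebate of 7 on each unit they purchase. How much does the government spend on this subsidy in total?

Pre-subsidy: 40.2 - 0.2x = 58/3 + (1/6)x gives x* = 626/11 and P* = 317/11.
With the rebate, buyers effectively pay Pb = Ps − 7, where Ps is the price sellers receive.
On the curves, Pb = 40.2 - 0.2x and Ps = 58/3 + (1/6)x; the wedge Ps − Pb = 7 gives 58/3 + (1/6)x − (40.2 - 0.2x) = 7, so x' = 76.
Then Pb = 40.2 − 0.2·76 = 25 and Ps = 58/3 + (1/6)·76 = 32.
Government outlay = subsidy × quantity = 7 × 76 = 532.

Government cost = 532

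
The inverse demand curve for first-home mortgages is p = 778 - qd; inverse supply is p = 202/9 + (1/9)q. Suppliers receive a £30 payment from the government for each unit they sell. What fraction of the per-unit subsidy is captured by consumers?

Consumer share = 0.9

Pre-subsidy: 778 - q = 202/9 + (1/9)q gives q* = 680 and p* = 98.
With the subsidy, sellers receive ps = pb + 30 for each unit, where pb is the price buyers pay.
On the curves, pb = 778 - q and ps = 202/9 + (1/9)q; the wedge ps − pb = 30 gives 202/9 + (1/9)q − (778 - q) = 30, so q' = 707.
Then pb = 778 − 1·707 = 71 and ps = 202/9 + (1/9)·707 = 101.
Buyers' price falls by p* − pb = 98 − 71 = 27; sellers' price rises by ps − p* = 101 − 98 = 3.
So consumers capture 27/30 = 0.9 of each unit of subsidy.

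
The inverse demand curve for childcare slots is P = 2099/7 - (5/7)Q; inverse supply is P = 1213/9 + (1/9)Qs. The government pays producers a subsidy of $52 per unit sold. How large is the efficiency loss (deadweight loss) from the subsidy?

Deadweight loss = $1638

Pre-subsidy: 2099/7 - (5/7)Q = 1213/9 + (1/9)Q gives Q* = 200 and P* = 157.
With the subsidy, sellers receive Ps = Pb + 52 for each unit, where Pb is the price buyers pay.
On the curves, Pb = 2099/7 - (5/7)Q and Ps = 1213/9 + (1/9)Q; the wedge Ps − Pb = 52 gives 1213/9 + (1/9)Q − (2099/7 - (5/7)Q) = 52, so Q' = 263.
Then Pb = 2099/7 − (5/7)·263 = 112 and Ps = 1213/9 + (1/9)·263 = 164.
The subsidy expands output by 263 − 200 = 63 past the efficient level; on those units the gap between marginal cost and willingness to pay runs from 0 up to 52.
DWL = ½ × 52 × 63 = 1638.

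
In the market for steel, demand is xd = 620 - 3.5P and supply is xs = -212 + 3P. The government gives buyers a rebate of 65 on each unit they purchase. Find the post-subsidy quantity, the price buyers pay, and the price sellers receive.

Pre-subsidy: 620 - 3.5P = -212 + 3P gives P* = 128, x* = 172.
With the rebate, buyers effectively pay Pb = Ps − 65, where Ps is the price sellers receive.
Demand in terms of Ps becomes xd = 620 − 3.5(Ps − 65) = 847.5 - 3.5Ps. Setting this equal to supply: 847.5 - 3.5Ps = -212 + 3Ps, so Ps = 163.
Buyers pay Pb = 163 − 65 = 98; x' = -212 + 3·163 = 277.

x' = 277; buyers pay 98; sellers receive 163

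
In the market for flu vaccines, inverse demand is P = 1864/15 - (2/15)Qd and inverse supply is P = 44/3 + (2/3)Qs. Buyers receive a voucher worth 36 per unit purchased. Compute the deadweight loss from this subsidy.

Deadweight loss = 810

Pre-subsidy: 1864/15 - (2/15)Q = 44/3 + (2/3)Q gives Q* = 137 and P* = 106.
With the rebate, buyers effectively pay Pb = Ps − 36, where Ps is the price sellers receive.
On the curves, Pb = 1864/15 - (2/15)Q and Ps = 44/3 + (2/3)Q; the wedge Ps − Pb = 36 gives 44/3 + (2/3)Q − (1864/15 - (2/15)Q) = 36, so Q' = 182.
Then Pb = 1864/15 − (2/15)·182 = 100 and Ps = 44/3 + (2/3)·182 = 136.
The subsidy expands output by 182 − 137 = 45 past the efficient level; on those units the gap between marginal cost and willingness to pay runs from 0 up to 36.
DWL = ½ × 36 × 45 = 810.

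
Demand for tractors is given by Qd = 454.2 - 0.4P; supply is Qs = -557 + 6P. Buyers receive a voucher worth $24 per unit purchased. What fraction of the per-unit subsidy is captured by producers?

Pre-subsidy: 454.2 - 0.4P = -557 + 6P gives P* = 158, Q* = 391.
With the rebate, buyers effectively pay Pb = Ps − 24, where Ps is the price sellers receive.
Demand in terms of Ps becomes Qd = 454.2 − 0.4(Ps − 24) = 463.8 - 0.4Ps. Setting this equal to supply: 463.8 - 0.4Ps = -557 + 6Ps, so Ps = 159.5.
Buyers pay Pb = 159.5 − 24 = 135.5; Q' = -557 + 6·159.5 = 400.
Buyers' price falls by P* − Pb = 158 − 135.5 = 22.5; sellers' price rises by Ps − P* = 159.5 − 158 = 1.5.
So producers capture 1.5/24 = 0.0625 of each unit of subsidy.

Producer share = 0.0625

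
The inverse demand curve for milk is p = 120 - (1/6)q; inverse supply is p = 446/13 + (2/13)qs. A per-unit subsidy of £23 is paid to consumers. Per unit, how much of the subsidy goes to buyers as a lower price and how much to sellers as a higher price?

Buyers gain £11.96 per unit; sellers gain £11.04 per unit

Pre-subsidy: 120 - (1/6)q = 446/13 + (2/13)q gives q* = 267.36 and p* = 75.44.
With the rebate, buyers effectively pay pb = ps − 23, where ps is the price sellers receive.
On the curves, pb = 120 - (1/6)q and ps = 446/13 + (2/13)q; the wedge ps − pb = 23 gives 446/13 + (2/13)q − (120 - (1/6)q) = 23, so q' = 339.12.
Then pb = 120 − (1/6)·339.12 = 63.48 and ps = 446/13 + (2/13)·339.12 = 86.48.
Buyers' price falls by p* − pb = 75.44 − 63.48 = 11.96; sellers' price rises by ps − p* = 86.48 − 75.44 = 11.04.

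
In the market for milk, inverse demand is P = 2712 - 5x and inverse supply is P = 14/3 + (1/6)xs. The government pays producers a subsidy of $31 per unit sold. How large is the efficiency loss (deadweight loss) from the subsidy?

Pre-subsidy: 2712 - 5x = 14/3 + (1/6)x gives x* = 524 and P* = 92.
With the subsidy, sellers receive Ps = Pb + 31 for each unit, where Pb is the price buyers pay.
On the curves, Pb = 2712 - 5x and Ps = 14/3 + (1/6)x; the wedge Ps − Pb = 31 gives 14/3 + (1/6)x − (2712 - 5x) = 31, so x' = 530.
Then Pb = 2712 − 5·530 = 62 and Ps = 14/3 + (1/6)·530 = 93.
The subsidy expands output by 530 − 524 = 6 past the efficient level; on those units the gap between marginal cost and willingness to pay runs from 0 up to 31.
DWL = ½ × 31 × 6 = 93.

Deadweight loss = $93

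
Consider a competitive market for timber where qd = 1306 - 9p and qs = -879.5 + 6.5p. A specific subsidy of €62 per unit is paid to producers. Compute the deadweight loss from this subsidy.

Pre-subsidy: 1306 - 9p = -879.5 + 6.5p gives p* = 141, q* = 37.
With the subsidy, sellers receive ps = pb + 62 for each unit, where pb is the price buyers pay.
Supply in terms of pb becomes qs = -879.5 + 6.5(pb + 62) = -476.5 + 6.5pb. Setting this equal to demand: 1306 - 9pb = -476.5 + 6.5pb, so pb = 115.
Sellers receive ps = 115 + 62 = 177; q' = 1306 − 9·115 = 271.
The subsidy expands output by 271 − 37 = 234 past the efficient level; on those units the gap between marginal cost and willingness to pay runs from 0 up to 62.
DWL = ½ × 62 × 234 = 7254.

Deadweight loss = €7254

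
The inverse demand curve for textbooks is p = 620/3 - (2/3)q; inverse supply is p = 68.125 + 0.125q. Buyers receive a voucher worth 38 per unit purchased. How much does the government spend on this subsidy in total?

Pre-subsidy: 620/3 - (2/3)q = 68.125 + 0.125q gives q* = 175 and p* = 90.
With the rebate, buyers effectively pay pb = ps − 38, where ps is the price sellers receive.
On the curves, pb = 620/3 - (2/3)q and ps = 68.125 + 0.125q; the wedge ps − pb = 38 gives 68.125 + 0.125q − (620/3 - (2/3)q) = 38, so q' = 223.
Then pb = 620/3 − (2/3)·223 = 58 and ps = 68.125 + 0.125·223 = 96.
Government outlay = subsidy × quantity = 38 × 223 = 8474.

Government cost = 8474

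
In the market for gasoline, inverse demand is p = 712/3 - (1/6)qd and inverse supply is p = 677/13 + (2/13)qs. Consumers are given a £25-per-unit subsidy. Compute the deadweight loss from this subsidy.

Deadweight loss = £975

Pre-subsidy: 712/3 - (1/6)q = 677/13 + (2/13)q gives q* = 578 and p* = 141.
With the rebate, buyers effectively pay pb = ps − 25, where ps is the price sellers receive.
On the curves, pb = 712/3 - (1/6)q and ps = 677/13 + (2/13)q; the wedge ps − pb = 25 gives 677/13 + (2/13)q − (712/3 - (1/6)q) = 25, so q' = 656.
Then pb = 712/3 − (1/6)·656 = 128 and ps = 677/13 + (2/13)·656 = 153.
The subsidy expands output by 656 − 578 = 78 past the efficient level; on those units the gap between marginal cost and willingness to pay runs from 0 up to 25.
DWL = ½ × 25 × 78 = 975.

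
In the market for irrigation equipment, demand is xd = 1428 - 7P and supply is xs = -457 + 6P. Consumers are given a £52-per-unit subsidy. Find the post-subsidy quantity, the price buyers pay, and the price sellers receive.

Pre-subsidy: 1428 - 7P = -457 + 6P gives P* = 145, x* = 413.
With the rebate, buyers effectively pay Pb = Ps − 52, where Ps is the price sellers receive.
Demand in terms of Ps becomes xd = 1428 − 7(Ps − 52) = 1792 - 7Ps. Setting this equal to supply: 1792 - 7Ps = -457 + 6Ps, so Ps = 173.
Buyers pay Pb = 173 − 52 = 121; x' = -457 + 6·173 = 581.

x' = 581; buyers pay £121; sellers receive £173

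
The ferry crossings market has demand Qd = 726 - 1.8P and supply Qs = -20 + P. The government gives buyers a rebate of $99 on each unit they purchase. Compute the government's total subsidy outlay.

Pre-subsidy: 726 - 1.8P = -20 + P gives P* = 1865/7, Q* = 1725/7.
With the rebate, buyers effectively pay Pb = Ps − 99, where Ps is the price sellers receive.
Demand in terms of Ps becomes Qd = 726 − 1.8(Ps − 99) = 904.2 - 1.8Ps. Setting this equal to supply: 904.2 - 1.8Ps = -20 + Ps, so Ps = 4621/14.
Buyers pay Pb = 4621/14 − 99 = 3235/14; Q' = -20 + 1·(4621/14) = 4341/14.
Government outlay = subsidy × quantity = 99 × 4341/14 = 429759/14.

Government cost = 429759/14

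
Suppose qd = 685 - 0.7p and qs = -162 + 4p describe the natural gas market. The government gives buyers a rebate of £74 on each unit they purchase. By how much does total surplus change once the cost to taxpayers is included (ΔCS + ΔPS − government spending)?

Net change in total surplus = -76664/47

Pre-subsidy: 685 - 0.7p = -162 + 4p gives p* = 8470/47, q* = 26266/47.
With the rebate, buyers effectively pay pb = ps − 74, where ps is the price sellers receive.
Demand in terms of ps becomes qd = 685 − 0.7(ps − 74) = 736.8 - 0.7ps. Setting this equal to supply: 736.8 - 0.7ps = -162 + 4ps, so ps = 8988/47.
Buyers pay pb = 8988/47 − 74 = 5510/47; q' = -162 + 4·(8988/47) = 28338/47.
ΔCS = ½(26266/47 + 28338/47)(8470/47 − 5510/47) = 80813920/2209; ΔPS = ½(26266/47 + 28338/47)(8988/47 − 8470/47) = 14142436/2209.
Government spending = 74 × 28338/47 = 2097012/47.
Net change = 80813920/2209 + 14142436/2209 − 2097012/47 = -76664/47. The loss equals the DWL triangle ½·74·2072/47.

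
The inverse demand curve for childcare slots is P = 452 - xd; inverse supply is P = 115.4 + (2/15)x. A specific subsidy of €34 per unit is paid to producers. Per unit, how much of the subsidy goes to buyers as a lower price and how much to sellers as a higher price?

Pre-subsidy: 452 - x = 115.4 + (2/15)x gives x* = 297 and P* = 155.
With the subsidy, sellers receive Ps = Pb + 34 for each unit, where Pb is the price buyers pay.
On the curves, Pb = 452 - x and Ps = 115.4 + (2/15)x; the wedge Ps − Pb = 34 gives 115.4 + (2/15)x − (452 - x) = 34, so x' = 327.
Then Pb = 452 − 1·327 = 125 and Ps = 115.4 + (2/15)·327 = 159.
Buyers' price falls by P* − Pb = 155 − 125 = 30; sellers' price rises by Ps − P* = 159 − 155 = 4.

Buyers gain €30 per unit; sellers gain €4 per unit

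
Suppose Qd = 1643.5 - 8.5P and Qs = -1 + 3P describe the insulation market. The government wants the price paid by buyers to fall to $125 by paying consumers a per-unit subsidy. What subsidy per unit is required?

At a buyer price of 125, quantity demanded is 1643.5 − 8.5·125 = 581.
Sellers supply 581 only when they receive Ps with -1 + 3·Ps = 581, i.e. Ps = 194.
s = Ps − Pb = 194 − 125 = 69.

Required subsidy s = $69 per unit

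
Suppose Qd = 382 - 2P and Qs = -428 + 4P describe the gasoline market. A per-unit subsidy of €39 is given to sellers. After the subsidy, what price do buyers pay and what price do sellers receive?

Buyers pay €109; sellers receive €148

Pre-subsidy: 382 - 2P = -428 + 4P gives P* = 135, Q* = 112.
With the subsidy, sellers receive Ps = Pb + 39 for each unit, where Pb is the price buyers pay.
Supply in terms of Pb becomes Qs = -428 + 4(Pb + 39) = -272 + 4Pb. Setting this equal to demand: 382 - 2Pb = -272 + 4Pb, so Pb = 109.
Sellers receive Ps = 109 + 39 = 148; Q' = 382 − 2·109 = 164.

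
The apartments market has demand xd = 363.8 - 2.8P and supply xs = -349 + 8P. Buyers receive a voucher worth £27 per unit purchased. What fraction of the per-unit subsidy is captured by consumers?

Consumer share = 20/27

Pre-subsidy: 363.8 - 2.8P = -349 + 8P gives P* = 66, x* = 179.
With the rebate, buyers effectively pay Pb = Ps − 27, where Ps is the price sellers receive.
Demand in terms of Ps becomes xd = 363.8 − 2.8(Ps − 27) = 439.4 - 2.8Ps. Setting this equal to supply: 439.4 - 2.8Ps = -349 + 8Ps, so Ps = 73.
Buyers pay Pb = 73 − 27 = 46; x' = -349 + 8·73 = 235.
Buyers' price falls by P* − Pb = 66 − 46 = 20; sellers' price rises by Ps − P* = 73 − 66 = 7.
So consumers capture 20/27 = 20/27 of each unit of subsidy.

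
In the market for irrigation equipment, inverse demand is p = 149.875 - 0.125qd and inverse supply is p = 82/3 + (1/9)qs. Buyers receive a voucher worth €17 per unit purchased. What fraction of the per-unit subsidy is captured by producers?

Pre-subsidy: 149.875 - 0.125q = 82/3 + (1/9)q gives q* = 519 and p* = 85.
With the rebate, buyers effectively pay pb = ps − 17, where ps is the price sellers receive.
On the curves, pb = 149.875 - 0.125q and ps = 82/3 + (1/9)q; the wedge ps − pb = 17 gives 82/3 + (1/9)q − (149.875 - 0.125q) = 17, so q' = 591.
Then pb = 149.875 − 0.125·591 = 76 and ps = 82/3 + (1/9)·591 = 93.
Buyers' price falls by p* − pb = 85 − 76 = 9; sellers' price rises by ps − p* = 93 − 85 = 8.
So producers capture 8/17 = 8/17 of each unit of subsidy.

Producer share = 8/17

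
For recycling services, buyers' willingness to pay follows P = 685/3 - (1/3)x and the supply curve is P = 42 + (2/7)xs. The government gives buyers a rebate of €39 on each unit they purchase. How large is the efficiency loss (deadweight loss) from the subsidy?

Pre-subsidy: 685/3 - (1/3)x = 42 + (2/7)x gives x* = 301 and P* = 128.
With the rebate, buyers effectively pay Pb = Ps − 39, where Ps is the price sellers receive.
On the curves, Pb = 685/3 - (1/3)x and Ps = 42 + (2/7)x; the wedge Ps − Pb = 39 gives 42 + (2/7)x − (685/3 - (1/3)x) = 39, so x' = 364.
Then Pb = 685/3 − (1/3)·364 = 107 and Ps = 42 + (2/7)·364 = 146.
The subsidy expands output by 364 − 301 = 63 past the efficient level; on those units the gap between marginal cost and willingness to pay runs from 0 up to 39.
DWL = ½ × 39 × 63 = 1228.5.

Deadweight loss = €1228.5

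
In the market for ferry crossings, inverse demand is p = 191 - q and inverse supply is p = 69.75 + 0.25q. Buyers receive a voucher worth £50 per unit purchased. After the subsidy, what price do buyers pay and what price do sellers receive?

Pre-subsidy: 191 - q = 69.75 + 0.25q gives q* = 97 and p* = 94.
With the rebate, buyers effectively pay pb = ps − 50, where ps is the price sellers receive.
On the curves, pb = 191 - q and ps = 69.75 + 0.25q; the wedge ps − pb = 50 gives 69.75 + 0.25q − (191 - q) = 50, so q' = 137.
Then pb = 191 − 1·137 = 54 and ps = 69.75 + 0.25·137 = 104.

Buyers pay £54; sellers receive £104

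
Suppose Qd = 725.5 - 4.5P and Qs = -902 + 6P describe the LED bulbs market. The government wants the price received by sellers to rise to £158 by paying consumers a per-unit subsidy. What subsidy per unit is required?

At a seller price of 158, quantity supplied is -902 + 6·158 = 46.
Buyers absorb 46 only when they pay Pb with 725.5 − 4.5·Pb = 46, i.e. Pb = 151.
s = Ps − Pb = 158 − 151 = 7.

Required subsidy s = £7 per unit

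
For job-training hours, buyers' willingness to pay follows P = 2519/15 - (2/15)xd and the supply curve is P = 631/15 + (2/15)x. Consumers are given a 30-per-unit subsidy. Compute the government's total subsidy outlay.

Government cost = 17535

Pre-subsidy: 2519/15 - (2/15)x = 631/15 + (2/15)x gives x* = 472 and P* = 105.
With the rebate, buyers effectively pay Pb = Ps − 30, where Ps is the price sellers receive.
On the curves, Pb = 2519/15 - (2/15)x and Ps = 631/15 + (2/15)x; the wedge Ps − Pb = 30 gives 631/15 + (2/15)x − (2519/15 - (2/15)x) = 30, so x' = 584.5.
Then Pb = 2519/15 − (2/15)·584.5 = 90 and Ps = 631/15 + (2/15)·584.5 = 120.
Government outlay = subsidy × quantity = 30 × 584.5 = 17535.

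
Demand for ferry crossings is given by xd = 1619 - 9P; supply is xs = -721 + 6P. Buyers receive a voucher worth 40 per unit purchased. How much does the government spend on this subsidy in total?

Pre-subsidy: 1619 - 9P = -721 + 6P gives P* = 156, x* = 215.
With the rebate, buyers effectively pay Pb = Ps − 40, where Ps is the price sellers receive.
Demand in terms of Ps becomes xd = 1619 − 9(Ps − 40) = 1979 - 9Ps. Setting this equal to supply: 1979 - 9Ps = -721 + 6Ps, so Ps = 180.
Buyers pay Pb = 180 − 40 = 140; x' = -721 + 6·180 = 359.
Government outlay = subsidy × quantity = 40 × 359 = 14360.

Government cost = 14360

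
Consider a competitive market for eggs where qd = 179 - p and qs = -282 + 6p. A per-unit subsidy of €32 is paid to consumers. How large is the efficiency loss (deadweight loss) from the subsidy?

Pre-subsidy: 179 - p = -282 + 6p gives p* = 461/7, q* = 792/7.
With the rebate, buyers effectively pay pb = ps − 32, where ps is the price sellers receive.
Demand in terms of ps becomes qd = 179 − 1(ps − 32) = 211 - ps. Setting this equal to supply: 211 - ps = -282 + 6ps, so ps = 493/7.
Buyers pay pb = 493/7 − 32 = 269/7; q' = -282 + 6·(493/7) = 984/7.
The subsidy expands output by 984/7 − 792/7 = 192/7 past the efficient level; on those units the gap between marginal cost and willingness to pay runs from 0 up to 32.
DWL = ½ × 32 × 192/7 = 3072/7.

Deadweight loss = 3072/7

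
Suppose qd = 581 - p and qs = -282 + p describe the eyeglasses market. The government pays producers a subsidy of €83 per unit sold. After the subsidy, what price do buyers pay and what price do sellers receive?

Pre-subsidy: 581 - p = -282 + p gives p* = 431.5, q* = 149.5.
With the subsidy, sellers receive ps = pb + 83 for each unit, where pb is the price buyers pay.
Supply in terms of pb becomes qs = -282 + 1(pb + 83) = -199 + pb. Setting this equal to demand: 581 - pb = -199 + pb, so pb = 390.
Sellers receive ps = 390 + 83 = 473; q' = 581 − 1·390 = 191.

Buyers pay €390; sellers receive €473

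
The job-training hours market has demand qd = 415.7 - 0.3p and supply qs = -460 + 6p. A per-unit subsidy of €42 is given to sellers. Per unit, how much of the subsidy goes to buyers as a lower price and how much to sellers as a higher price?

Buyers gain €40 per unit; sellers gain €2 per unit

Pre-subsidy: 415.7 - 0.3p = -460 + 6p gives p* = 139, q* = 374.
With the subsidy, sellers receive ps = pb + 42 for each unit, where pb is the price buyers pay.
Supply in terms of pb becomes qs = -460 + 6(pb + 42) = -208 + 6pb. Setting this equal to demand: 415.7 - 0.3pb = -208 + 6pb, so pb = 99.
Sellers receive ps = 99 + 42 = 141; q' = 415.7 − 0.3·99 = 386.
Buyers' price falls by p* − pb = 139 − 99 = 40; sellers' price rises by ps − p* = 141 − 139 = 2.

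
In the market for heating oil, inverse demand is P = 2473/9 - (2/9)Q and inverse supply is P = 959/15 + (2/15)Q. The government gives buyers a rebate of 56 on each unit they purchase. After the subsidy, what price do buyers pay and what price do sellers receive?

Buyers pay 108; sellers receive 164

Pre-subsidy: 2473/9 - (2/9)Q = 959/15 + (2/15)Q gives Q* = 593 and P* = 143.
With the rebate, buyers effectively pay Pb = Ps − 56, where Ps is the price sellers receive.
On the curves, Pb = 2473/9 - (2/9)Q and Ps = 959/15 + (2/15)Q; the wedge Ps − Pb = 56 gives 959/15 + (2/15)Q − (2473/9 - (2/9)Q) = 56, so Q' = 750.5.
Then Pb = 2473/9 − (2/9)·750.5 = 108 and Ps = 959/15 + (2/15)·750.5 = 164.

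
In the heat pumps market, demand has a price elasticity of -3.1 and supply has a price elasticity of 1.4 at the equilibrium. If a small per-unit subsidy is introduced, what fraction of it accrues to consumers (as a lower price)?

Consumer share = 14/45

For a small subsidy around the equilibrium, the benefit split depends on the relative slopes, which at a point are proportional to the elasticities.
Buyer share = εs/(εs + |εd|) = 1.4/(1.4 + 3.1) = 14/45; seller share = |εd|/(εs + |εd|) = 31/45.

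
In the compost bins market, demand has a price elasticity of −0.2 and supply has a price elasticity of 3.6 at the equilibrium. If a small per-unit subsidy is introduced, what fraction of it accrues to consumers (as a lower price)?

Consumer share = 18/19

For a small subsidy around the equilibrium, the benefit split depends on the relative slopes, which at a point are proportional to the elasticities.
Buyer share = εs/(εs + |εd|) = 3.6/(3.6 + 0.2) = 18/19; seller share = |εd|/(εs + |εd|) = 1/19.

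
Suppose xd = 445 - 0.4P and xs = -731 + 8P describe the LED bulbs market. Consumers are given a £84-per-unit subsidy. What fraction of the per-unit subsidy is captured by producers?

Pre-subsidy: 445 - 0.4P = -731 + 8P gives P* = 140, x* = 389.
With the rebate, buyers effectively pay Pb = Ps − 84, where Ps is the price sellers receive.
Demand in terms of Ps becomes xd = 445 − 0.4(Ps − 84) = 478.6 - 0.4Ps. Setting this equal to supply: 478.6 - 0.4Ps = -731 + 8Ps, so Ps = 144.
Buyers pay Pb = 144 − 84 = 60; x' = -731 + 8·144 = 421.
Buyers' price falls by P* − Pb = 140 − 60 = 80; sellers' price rises by Ps − P* = 144 − 140 = 4.
So producers capture 4/84 = 1/21 of each unit of subsidy.

Producer share = 1/21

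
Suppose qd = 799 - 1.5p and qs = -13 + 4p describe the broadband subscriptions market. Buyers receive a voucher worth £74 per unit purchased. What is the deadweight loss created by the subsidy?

Deadweight loss = 32856/11

Pre-subsidy: 799 - 1.5p = -13 + 4p gives p* = 1624/11, q* = 6353/11.
With the rebate, buyers effectively pay pb = ps − 74, where ps is the price sellers receive.
Demand in terms of ps becomes qd = 799 − 1.5(ps − 74) = 910 - 1.5ps. Setting this equal to supply: 910 - 1.5ps = -13 + 4ps, so ps = 1846/11.
Buyers pay pb = 1846/11 − 74 = 1032/11; q' = -13 + 4·(1846/11) = 7241/11.
The subsidy expands output by 7241/11 − 6353/11 = 888/11 past the efficient level; on those units the gap between marginal cost and willingness to pay runs from 0 up to 74.
DWL = ½ × 74 × 888/11 = 32856/11.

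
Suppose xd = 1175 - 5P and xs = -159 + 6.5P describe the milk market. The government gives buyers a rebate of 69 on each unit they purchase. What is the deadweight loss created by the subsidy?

Pre-subsidy: 1175 - 5P = -159 + 6.5P gives P* = 116, x* = 595.
With the rebate, buyers effectively pay Pb = Ps − 69, where Ps is the price sellers receive.
Demand in terms of Ps becomes xd = 1175 − 5(Ps − 69) = 1520 - 5Ps. Setting this equal to supply: 1520 - 5Ps = -159 + 6.5Ps, so Ps = 146.
Buyers pay Pb = 146 − 69 = 77; x' = -159 + 6.5·146 = 790.
The subsidy expands output by 790 − 595 = 195 past the efficient level; on those units the gap between marginal cost and willingness to pay runs from 0 up to 69.
DWL = ½ × 69 × 195 = 6727.5.

Deadweight loss = 6727.5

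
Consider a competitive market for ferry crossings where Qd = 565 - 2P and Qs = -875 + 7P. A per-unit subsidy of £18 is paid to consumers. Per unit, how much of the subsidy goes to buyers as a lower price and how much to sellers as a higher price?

Pre-subsidy: 565 - 2P = -875 + 7P gives P* = 160, Q* = 245.
With the rebate, buyers effectively pay Pb = Ps − 18, where Ps is the price sellers receive.
Demand in terms of Ps becomes Qd = 565 − 2(Ps − 18) = 601 - 2Ps. Setting this equal to supply: 601 - 2Ps = -875 + 7Ps, so Ps = 164.
Buyers pay Pb = 164 − 18 = 146; Q' = -875 + 7·164 = 273.
Buyers' price falls by P* − Pb = 160 − 146 = 14; sellers' price rises by Ps − P* = 164 − 160 = 4.

Buyers gain £14 per unit; sellers gain £4 per unit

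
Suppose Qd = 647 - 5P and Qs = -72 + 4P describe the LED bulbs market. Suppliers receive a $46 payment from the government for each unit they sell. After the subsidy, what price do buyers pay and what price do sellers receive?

Pre-subsidy: 647 - 5P = -72 + 4P gives P* = 719/9, Q* = 2228/9.
With the subsidy, sellers receive Ps = Pb + 46 for each unit, where Pb is the price buyers pay.
Supply in terms of Pb becomes Qs = -72 + 4(Pb + 46) = 112 + 4Pb. Setting this equal to demand: 647 - 5Pb = 112 + 4Pb, so Pb = 535/9.
Sellers receive Ps = 535/9 + 46 = 949/9; Q' = 647 − 5·(535/9) = 3148/9.

Buyers pay 535/9; sellers receive 949/9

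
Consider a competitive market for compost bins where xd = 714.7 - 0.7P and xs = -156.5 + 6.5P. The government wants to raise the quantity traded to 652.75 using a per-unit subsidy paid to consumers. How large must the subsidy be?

At x = 652.75, invert demand for the buyer price: Pb = (714.7 − 652.75)/0.7 = 88.5; invert supply for the seller price: Ps = (652.75 − (-156.5))/6.5 = 124.5.
The subsidy must fill the gap: s = Ps − Pb = 124.5 − 88.5 = 36.

Required subsidy s = 36 per unit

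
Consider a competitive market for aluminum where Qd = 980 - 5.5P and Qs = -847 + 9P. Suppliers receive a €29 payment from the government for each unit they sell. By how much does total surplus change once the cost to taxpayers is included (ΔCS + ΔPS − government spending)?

Net change in total surplus = -€1435.5

Pre-subsidy: 980 - 5.5P = -847 + 9P gives P* = 126, Q* = 287.
With the subsidy, sellers receive Ps = Pb + 29 for each unit, where Pb is the price buyers pay.
Supply in terms of Pb becomes Qs = -847 + 9(Pb + 29) = -586 + 9Pb. Setting this equal to demand: 980 - 5.5Pb = -586 + 9Pb, so Pb = 108.
Sellers receive Ps = 108 + 29 = 137; Q' = 980 − 5.5·108 = 386.
ΔCS = ½(287 + 386)(126 − 108) = 6057; ΔPS = ½(287 + 386)(137 − 126) = 3701.5.
Government spending = 29 × 386 = 11194.
Net change = 6057 + 3701.5 − 11194 = -1435.5. The loss equals the DWL triangle ½·29·99.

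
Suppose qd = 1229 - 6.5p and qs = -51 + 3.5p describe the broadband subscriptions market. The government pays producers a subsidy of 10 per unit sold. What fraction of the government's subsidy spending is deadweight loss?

Pre-subsidy: 1229 - 6.5p = -51 + 3.5p gives p* = 128, q* = 397.
With the subsidy, sellers receive ps = pb + 10 for each unit, where pb is the price buyers pay.
Supply in terms of pb becomes qs = -51 + 3.5(pb + 10) = -16 + 3.5pb. Setting this equal to demand: 1229 - 6.5pb = -16 + 3.5pb, so pb = 124.5.
Sellers receive ps = 124.5 + 10 = 134.5; q' = 1229 − 6.5·124.5 = 419.75.
ΔCS = ½(397 + 419.75)(128 − 124.5) = 1429.3125; ΔPS = ½(397 + 419.75)(134.5 − 128) = 2654.4375.
Government spending = 10 × 419.75 = 4197.5.
DWL = ½ × 10 × (419.75 − 397) = 113.75; fraction = 113.75 / 4197.5 = 91/3358.

DWL / government spending = 91/3358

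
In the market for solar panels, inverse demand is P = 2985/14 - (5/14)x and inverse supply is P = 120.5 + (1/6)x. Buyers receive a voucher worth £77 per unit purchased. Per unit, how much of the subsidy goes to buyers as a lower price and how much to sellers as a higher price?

Buyers gain £52.5 per unit; sellers gain £24.5 per unit

Pre-subsidy: 2985/14 - (5/14)x = 120.5 + (1/6)x gives x* = 177 and P* = 150.
With the rebate, buyers effectively pay Pb = Ps − 77, where Ps is the price sellers receive.
On the curves, Pb = 2985/14 - (5/14)x and Ps = 120.5 + (1/6)x; the wedge Ps − Pb = 77 gives 120.5 + (1/6)x − (2985/14 - (5/14)x) = 77, so x' = 324.
Then Pb = 2985/14 − (5/14)·324 = 97.5 and Ps = 120.5 + (1/6)·324 = 174.5.
Buyers' price falls by P* − Pb = 150 − 97.5 = 52.5; sellers' price rises by Ps − P* = 174.5 − 150 = 24.5.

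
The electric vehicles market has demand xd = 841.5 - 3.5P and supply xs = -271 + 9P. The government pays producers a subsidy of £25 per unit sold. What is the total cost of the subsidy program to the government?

Government cost = £14825

Pre-subsidy: 841.5 - 3.5P = -271 + 9P gives P* = 89, x* = 530.
With the subsidy, sellers receive Ps = Pb + 25 for each unit, where Pb is the price buyers pay.
Supply in terms of Pb becomes xs = -271 + 9(Pb + 25) = -46 + 9Pb. Setting this equal to demand: 841.5 - 3.5Pb = -46 + 9Pb, so Pb = 71.
Sellers receive Ps = 71 + 25 = 96; x' = 841.5 − 3.5·71 = 593.
Government outlay = subsidy × quantity = 25 × 593 = 14825.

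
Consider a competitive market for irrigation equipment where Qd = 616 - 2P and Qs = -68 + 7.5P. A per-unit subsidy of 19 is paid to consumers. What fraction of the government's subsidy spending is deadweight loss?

DWL / government spending = 15/502

Pre-subsidy: 616 - 2P = -68 + 7.5P gives P* = 72, Q* = 472.
With the rebate, buyers effectively pay Pb = Ps − 19, where Ps is the price sellers receive.
Demand in terms of Ps becomes Qd = 616 − 2(Ps − 19) = 654 - 2Ps. Setting this equal to supply: 654 - 2Ps = -68 + 7.5Ps, so Ps = 76.
Buyers pay Pb = 76 − 19 = 57; Q' = -68 + 7.5·76 = 502.
ΔCS = ½(472 + 502)(72 − 57) = 7305; ΔPS = ½(472 + 502)(76 − 72) = 1948.
Government spending = 19 × 502 = 9538.
DWL = ½ × 19 × (502 − 472) = 285; fraction = 285 / 9538 = 15/502.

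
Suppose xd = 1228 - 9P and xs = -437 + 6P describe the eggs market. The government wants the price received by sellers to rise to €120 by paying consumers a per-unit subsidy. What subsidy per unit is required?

At a seller price of 120, quantity supplied is -437 + 6·120 = 283.
Buyers absorb 283 only when they pay Pb with 1228 − 9·Pb = 283, i.e. Pb = 105.
s = Ps − Pb = 120 − 105 = 15.

Required subsidy s = €15 per unit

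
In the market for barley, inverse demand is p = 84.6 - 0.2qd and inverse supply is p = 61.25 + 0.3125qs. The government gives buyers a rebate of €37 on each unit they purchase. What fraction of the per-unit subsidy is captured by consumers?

Consumer share = 16/41

Pre-subsidy: 84.6 - 0.2q = 61.25 + 0.3125q gives q* = 1868/41 and p* = 3095/41.
With the rebate, buyers effectively pay pb = ps − 37, where ps is the price sellers receive.
On the curves, pb = 84.6 - 0.2q and ps = 61.25 + 0.3125q; the wedge ps − pb = 37 gives 61.25 + 0.3125q − (84.6 - 0.2q) = 37, so q' = 4828/41.
Then pb = 84.6 − 0.2·(4828/41) = 2503/41 and ps = 61.25 + 0.3125·(4828/41) = 4020/41.
Buyers' price falls by p* − pb = 3095/41 − 2503/41 = 592/41; sellers' price rises by ps − p* = 4020/41 − 3095/41 = 925/41.
So consumers capture (592/41)/37 = 16/41 of each unit of subsidy.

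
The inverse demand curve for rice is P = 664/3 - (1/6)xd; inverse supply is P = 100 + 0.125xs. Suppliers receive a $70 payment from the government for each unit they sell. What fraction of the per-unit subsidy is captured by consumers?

Consumer share = 4/7

Pre-subsidy: 664/3 - (1/6)x = 100 + 0.125x gives x* = 416 and P* = 152.
With the subsidy, sellers receive Ps = Pb + 70 for each unit, where Pb is the price buyers pay.
On the curves, Pb = 664/3 - (1/6)x and Ps = 100 + 0.125x; the wedge Ps − Pb = 70 gives 100 + 0.125x − (664/3 - (1/6)x) = 70, so x' = 656.
Then Pb = 664/3 − (1/6)·656 = 112 and Ps = 100 + 0.125·656 = 182.
Buyers' price falls by P* − Pb = 152 − 112 = 40; sellers' price rises by Ps − P* = 182 − 152 = 30.
So consumers capture 40/70 = 4/7 of each unit of subsidy.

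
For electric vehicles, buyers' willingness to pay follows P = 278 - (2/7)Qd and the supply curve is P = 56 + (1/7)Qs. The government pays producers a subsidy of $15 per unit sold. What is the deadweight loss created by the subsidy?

Pre-subsidy: 278 - (2/7)Q = 56 + (1/7)Q gives Q* = 518 and P* = 130.
With the subsidy, sellers receive Ps = Pb + 15 for each unit, where Pb is the price buyers pay.
On the curves, Pb = 278 - (2/7)Q and Ps = 56 + (1/7)Q; the wedge Ps − Pb = 15 gives 56 + (1/7)Q − (278 - (2/7)Q) = 15, so Q' = 553.
Then Pb = 278 − (2/7)·553 = 120 and Ps = 56 + (1/7)·553 = 135.
The subsidy expands output by 553 − 518 = 35 past the efficient level; on those units the gap between marginal cost and willingness to pay runs from 0 up to 15.
DWL = ½ × 15 × 35 = 262.5.

Deadweight loss = $262.5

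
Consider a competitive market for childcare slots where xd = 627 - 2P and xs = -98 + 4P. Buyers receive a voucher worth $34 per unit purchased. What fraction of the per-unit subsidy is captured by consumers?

Consumer share = 2/3

Pre-subsidy: 627 - 2P = -98 + 4P gives P* = 725/6, x* = 1156/3.
With the rebate, buyers effectively pay Pb = Ps − 34, where Ps is the price sellers receive.
Demand in terms of Ps becomes xd = 627 − 2(Ps − 34) = 695 - 2Ps. Setting this equal to supply: 695 - 2Ps = -98 + 4Ps, so Ps = 793/6.
Buyers pay Pb = 793/6 − 34 = 589/6; x' = -98 + 4·(793/6) = 1292/3.
Buyers' price falls by P* − Pb = 725/6 − 589/6 = 68/3; sellers' price rises by Ps − P* = 793/6 − 725/6 = 34/3.
So consumers capture (68/3)/34 = 2/3 of each unit of subsidy.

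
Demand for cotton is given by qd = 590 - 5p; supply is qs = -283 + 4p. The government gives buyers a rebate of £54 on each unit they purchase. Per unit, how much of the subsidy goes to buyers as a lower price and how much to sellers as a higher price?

Buyers gain £24 per unit; sellers gain £30 per unit

Pre-subsidy: 590 - 5p = -283 + 4p gives p* = 97, q* = 105.
With the rebate, buyers effectively pay pb = ps − 54, where ps is the price sellers receive.
Demand in terms of ps becomes qd = 590 − 5(ps − 54) = 860 - 5ps. Setting this equal to supply: 860 - 5ps = -283 + 4ps, so ps = 127.
Buyers pay pb = 127 − 54 = 73; q' = -283 + 4·127 = 225.
Buyers' price falls by p* − pb = 97 − 73 = 24; sellers' price rises by ps − p* = 127 − 97 = 30.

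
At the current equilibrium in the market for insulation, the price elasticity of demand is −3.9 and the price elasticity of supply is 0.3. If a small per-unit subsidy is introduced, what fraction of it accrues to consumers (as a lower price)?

For a small subsidy around the equilibrium, the benefit split depends on the relative slopes, which at a point are proportional to the elasticities.
Buyer share = εs/(εs + |εd|) = 0.3/(0.3 + 3.9) = 1/14; seller share = |εd|/(εs + |εd|) = 13/14.

Consumer share = 1/14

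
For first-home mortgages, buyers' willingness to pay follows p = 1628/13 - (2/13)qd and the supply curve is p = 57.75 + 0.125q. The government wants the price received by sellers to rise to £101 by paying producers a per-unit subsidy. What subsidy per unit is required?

Required subsidy s = £29 per unit

At a seller price of 101, quantity supplied is -462 + 8·101 = 346.
Buyers absorb 346 only when they pay pb = 1628/13 − (2/13)·346 = 72.
s = ps − pb = 101 − 72 = 29.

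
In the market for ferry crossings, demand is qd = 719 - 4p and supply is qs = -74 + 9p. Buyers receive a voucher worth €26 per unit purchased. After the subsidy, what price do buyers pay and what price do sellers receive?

Pre-subsidy: 719 - 4p = -74 + 9p gives p* = 61, q* = 475.
With the rebate, buyers effectively pay pb = ps − 26, where ps is the price sellers receive.
Demand in terms of ps becomes qd = 719 − 4(ps − 26) = 823 - 4ps. Setting this equal to supply: 823 - 4ps = -74 + 9ps, so ps = 69.
Buyers pay pb = 69 − 26 = 43; q' = -74 + 9·69 = 547.

Buyers pay €43; sellers receive €69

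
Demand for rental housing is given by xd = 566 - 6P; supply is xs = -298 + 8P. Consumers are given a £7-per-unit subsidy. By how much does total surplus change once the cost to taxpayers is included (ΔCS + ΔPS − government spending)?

Net change in total surplus = -£84

Pre-subsidy: 566 - 6P = -298 + 8P gives P* = 432/7, x* = 1370/7.
With the rebate, buyers effectively pay Pb = Ps − 7, where Ps is the price sellers receive.
Demand in terms of Ps becomes xd = 566 − 6(Ps − 7) = 608 - 6Ps. Setting this equal to supply: 608 - 6Ps = -298 + 8Ps, so Ps = 453/7.
Buyers pay Pb = 453/7 − 7 = 404/7; x' = -298 + 8·(453/7) = 1538/7.
ΔCS = ½(1370/7 + 1538/7)(432/7 − 404/7) = 5816/7; ΔPS = ½(1370/7 + 1538/7)(453/7 − 432/7) = 4362/7.
Government spending = 7 × 1538/7 = 1538.
Net change = 5816/7 + 4362/7 − 1538 = -84. The loss equals the DWL triangle ½·7·24.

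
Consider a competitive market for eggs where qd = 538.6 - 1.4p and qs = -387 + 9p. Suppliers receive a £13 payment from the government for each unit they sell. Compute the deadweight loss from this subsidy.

Pre-subsidy: 538.6 - 1.4p = -387 + 9p gives p* = 89, q* = 414.
With the subsidy, sellers receive ps = pb + 13 for each unit, where pb is the price buyers pay.
Supply in terms of pb becomes qs = -387 + 9(pb + 13) = -270 + 9pb. Setting this equal to demand: 538.6 - 1.4pb = -270 + 9pb, so pb = 77.75.
Sellers receive ps = 77.75 + 13 = 90.75; q' = 538.6 − 1.4·77.75 = 429.75.
The subsidy expands output by 429.75 − 414 = 15.75 past the efficient level; on those units the gap between marginal cost and willingness to pay runs from 0 up to 13.
DWL = ½ × 13 × 15.75 = 102.375.

Deadweight loss = £102.375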